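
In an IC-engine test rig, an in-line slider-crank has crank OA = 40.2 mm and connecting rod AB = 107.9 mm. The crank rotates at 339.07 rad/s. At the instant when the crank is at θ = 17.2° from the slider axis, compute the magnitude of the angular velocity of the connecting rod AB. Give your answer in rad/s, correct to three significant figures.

ω = 339.1 rad/s
The rod makes angle φ with the slider axis where L sinφ = r sinθ; differentiating, L cosφ·φ̇ = r ω cosθ.
L cosφ = √(L² − r² sin²θ) = 0.10724 m.
|ω_rod| = r ω |cosθ| / √(L² − r² sin²θ) = 0.0402·339.1·0.95528/0.10724 = 121.42 rad/s.

121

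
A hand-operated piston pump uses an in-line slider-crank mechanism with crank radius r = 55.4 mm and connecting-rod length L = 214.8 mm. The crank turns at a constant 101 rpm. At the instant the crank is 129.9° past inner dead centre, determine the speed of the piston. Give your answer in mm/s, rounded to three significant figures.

ω = 2π·101/60 = 10.58 rad/s
For an in-line slider-crank, x = r cosθ + √(L² − r² sin²θ), so v = −rω sinθ·[1 + r cosθ/√(L² − r² sin²θ)].
With r = 0.0554 m, L = 0.2148 m, θ = 129.9°: √(L² − r² sin²θ) = 0.21055 m.
v = −0.0554·10.58·0.76717·[1 + 0.0554·-0.64145/0.21055] = -0.37365 m/s.
|v| = 0.37365 m/s = 373.65 mm/s.

374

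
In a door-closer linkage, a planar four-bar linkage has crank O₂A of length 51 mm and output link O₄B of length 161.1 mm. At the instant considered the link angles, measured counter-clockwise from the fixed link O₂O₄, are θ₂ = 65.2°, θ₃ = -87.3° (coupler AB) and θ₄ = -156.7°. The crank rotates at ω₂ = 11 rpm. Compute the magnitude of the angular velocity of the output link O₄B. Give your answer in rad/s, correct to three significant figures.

0.180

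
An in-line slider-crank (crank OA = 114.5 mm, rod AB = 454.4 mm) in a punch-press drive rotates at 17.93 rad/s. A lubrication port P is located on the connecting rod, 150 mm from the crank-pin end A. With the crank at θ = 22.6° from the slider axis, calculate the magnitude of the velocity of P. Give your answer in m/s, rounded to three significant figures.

1.53

ω = 17.93 rad/s.  Crank-pin speed |V_A| = rω = 2.053 m/s, perpendicular to OA.
Rod angle: sinφ = −(r/L) sinθ ⇒ φ = -5.557°; ω_rod = −rω cosθ/√(L²−r²sin²θ) = -4.1908 rad/s.
V_P = V_A + ω_rod × AP, with AP = 0.15 m along the rod.
Components: V_Px = −rω sinθ − a·ω_rod·sinφ = -0.84982 m/s;  V_Py = rω cosθ + a·ω_rod·cosφ = +1.2697 m/s.
|V_P| = √(V_Px² + V_Py²) = 1.5278 m/s.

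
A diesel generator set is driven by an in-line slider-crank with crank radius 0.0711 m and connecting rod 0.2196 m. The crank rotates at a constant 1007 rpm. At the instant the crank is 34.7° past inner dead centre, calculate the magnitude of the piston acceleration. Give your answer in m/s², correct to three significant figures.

ω = 2π·1007/60 = 105.5 rad/s
x(θ) = r cosθ + √(L² − r² sin²θ); with ω constant, a = ω²·d²x/dθ².
d²x/dθ² = −r cosθ − r²(cos2θ)/√u − r⁴ sin²2θ/(4u^{3/2}),  u = L² − r² sin²θ = 0.0465859 m².
Substituting r = 0.0711 m, L = 0.2196 m, θ = 34.7°: d²x/dθ² = -0.067252 m.
a = ω²·d²x/dθ² = (105.5)²·(-0.067252) = -747.86 m/s²;  |a| = 747.86 m/s².

748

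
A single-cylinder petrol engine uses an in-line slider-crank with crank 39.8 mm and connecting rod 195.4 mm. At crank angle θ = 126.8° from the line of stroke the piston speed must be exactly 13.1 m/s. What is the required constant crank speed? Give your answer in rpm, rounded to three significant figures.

For an in-line slider-crank, |v_piston| = rω|sinθ|·[1 + r cosθ/√(L² − r² sin²θ)].
With r = 0.0398 m, L = 0.1954 m, θ = 126.8°: the bracketed kinematic factor |dx/dθ| = 0.027928 m.
ω = v/|dx/dθ| = 13.1/0.027928 = 469.06 rad/s.
N = 60ω/(2π) = 4479.2 rpm.

4480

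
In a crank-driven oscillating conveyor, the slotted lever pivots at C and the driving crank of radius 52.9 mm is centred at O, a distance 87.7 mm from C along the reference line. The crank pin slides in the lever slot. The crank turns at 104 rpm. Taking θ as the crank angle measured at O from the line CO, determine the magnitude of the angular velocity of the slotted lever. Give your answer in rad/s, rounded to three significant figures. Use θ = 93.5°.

2.76

ω = 10.89 rad/s (from 104 rpm).
Crank pin A relative to C: A = (d + r cosθ, r sinθ); lever angle φ = atan2(r sinθ, d + r cosθ).
Differentiating tanφ: φ̇ = rω(d cosθ + r)/(d² + r² + 2dr cosθ).
d² + r² + 2dr cosθ = |CA|² = 0.00992325 m²;  d cosθ + r = +0.047546 m.
|ω_lever| = |0.0529·10.89·+0.047546| / 0.00992325 = 2.7604 rad/s.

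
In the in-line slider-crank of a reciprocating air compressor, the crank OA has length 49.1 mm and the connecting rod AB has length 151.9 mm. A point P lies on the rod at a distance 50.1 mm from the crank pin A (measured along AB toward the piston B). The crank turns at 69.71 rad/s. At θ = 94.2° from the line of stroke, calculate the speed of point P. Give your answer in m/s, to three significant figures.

3.39

ω = 69.71 rad/s.  Crank-pin speed |V_A| = rω = 3.4228 m/s, perpendicular to OA.
Rod angle: sinφ = −(r/L) sinθ ⇒ φ = -18.806°; ω_rod = −rω cosθ/√(L²−r²sin²θ) = +1.7433 rad/s.
V_P = V_A + ω_rod × AP, with AP = 0.0501 m along the rod.
Components: V_Px = −rω sinθ − a·ω_rod·sinφ = -3.3854 m/s;  V_Py = rω cosθ + a·ω_rod·cosφ = -0.168 m/s.
|V_P| = √(V_Px² + V_Py²) = 3.3896 m/s.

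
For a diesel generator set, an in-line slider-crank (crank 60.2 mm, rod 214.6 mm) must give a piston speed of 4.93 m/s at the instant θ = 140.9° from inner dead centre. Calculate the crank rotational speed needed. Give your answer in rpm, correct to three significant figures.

For an in-line slider-crank, |v_piston| = rω|sinθ|·[1 + r cosθ/√(L² − r² sin²θ)].
With r = 0.0602 m, L = 0.2146 m, θ = 140.9°: the bracketed kinematic factor |dx/dθ| = 0.029569 m.
ω = v/|dx/dθ| = 4.93/0.029569 = 166.73 rad/s.
N = 60ω/(2π) = 1592.1 rpm.

1590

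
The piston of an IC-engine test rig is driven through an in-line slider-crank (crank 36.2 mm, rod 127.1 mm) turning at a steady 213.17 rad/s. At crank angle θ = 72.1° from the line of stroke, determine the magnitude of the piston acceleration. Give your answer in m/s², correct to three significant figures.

114

ω = 213.2 rad/s
x(θ) = r cosθ + √(L² − r² sin²θ); with ω constant, a = ω²·d²x/dθ².
d²x/dθ² = −r cosθ − r²(cos2θ)/√u − r⁴ sin²2θ/(4u^{3/2}),  u = L² − r² sin²θ = 0.0149678 m².
Substituting r = 0.0362 m, L = 0.1271 m, θ = 72.1°: d²x/dθ² = -0.0025191 m.
a = ω²·d²x/dθ² = (213.2)²·(-0.0025191) = -114.47 m/s²;  |a| = 114.47 m/s².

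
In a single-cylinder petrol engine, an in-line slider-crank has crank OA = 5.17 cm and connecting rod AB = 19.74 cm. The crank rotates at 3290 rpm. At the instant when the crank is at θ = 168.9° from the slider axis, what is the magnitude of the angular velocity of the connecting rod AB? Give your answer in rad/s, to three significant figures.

ω = 344.5 rad/s (converted from 3290 rpm).
The rod makes angle φ with the slider axis where L sinφ = r sinθ; differentiating, L cosφ·φ̇ = r ω cosθ.
L cosφ = √(L² − r² sin²θ) = 0.19715 m.
|ω_rod| = r ω |cosθ| / √(L² − r² sin²θ) = 0.0517·344.5·0.98129/0.19715 = 88.658 rad/s.

88.7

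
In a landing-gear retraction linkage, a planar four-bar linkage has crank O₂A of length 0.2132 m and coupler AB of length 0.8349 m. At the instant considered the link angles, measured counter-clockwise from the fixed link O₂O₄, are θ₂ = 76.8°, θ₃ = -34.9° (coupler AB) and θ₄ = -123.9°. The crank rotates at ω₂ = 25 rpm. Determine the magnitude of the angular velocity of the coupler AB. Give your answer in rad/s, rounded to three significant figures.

0.236

ω₂ = 2.618 rad/s (from 25 rpm).
Differentiating the loop-closure r₂e^{iθ₂}+r₃e^{iθ₃}=r₁+r₄e^{iθ₄} gives r₂ω₂e^{iθ₂}+r₃ω₃e^{iθ₃}=r₄ω₄e^{iθ₄}.
Eliminating the other unknown: ω₃ = r₂ω₂ sin(θ₄−θ₂) / [r₃ sin(θ₃−θ₄)].
Numerator sine = +0.35347; denominator sine = +0.99985.
Result = 0.2132·2.618·(+0.35347) / (0.8349·(+0.99985)) = +0.23634 rad/s; magnitude 0.23634 rad/s.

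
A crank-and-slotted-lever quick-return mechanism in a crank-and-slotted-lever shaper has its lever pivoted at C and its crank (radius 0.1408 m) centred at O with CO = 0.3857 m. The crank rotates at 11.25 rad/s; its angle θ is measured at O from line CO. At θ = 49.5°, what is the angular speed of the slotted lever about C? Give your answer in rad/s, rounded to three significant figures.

2.59

ω = 11.25 rad/s
Crank pin A relative to C: A = (d + r cosθ, r sinθ); lever angle φ = atan2(r sinθ, d + r cosθ).
Differentiating tanφ: φ̇ = rω(d cosθ + r)/(d² + r² + 2dr cosθ).
d² + r² + 2dr cosθ = |CA|² = 0.239128 m²;  d cosθ + r = +0.39129 m.
|ω_lever| = |0.1408·11.25·+0.39129| / 0.239128 = 2.5919 rad/s.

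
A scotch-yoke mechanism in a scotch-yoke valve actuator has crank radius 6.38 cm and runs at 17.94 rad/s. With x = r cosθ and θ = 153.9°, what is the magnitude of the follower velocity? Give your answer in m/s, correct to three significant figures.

ω = 17.94 rad/s
x = r cosθ ⇒ ẋ = −rω sinθ.
|v| = rω|sinθ| = 0.0638·17.94·|sin 153.9°| = 0.50354 m/s.

0.504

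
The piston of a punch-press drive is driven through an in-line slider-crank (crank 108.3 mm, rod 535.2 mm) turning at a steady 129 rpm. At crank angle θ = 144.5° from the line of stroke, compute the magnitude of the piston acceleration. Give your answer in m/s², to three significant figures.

ω = 2π·129/60 = 13.51 rad/s
x(θ) = r cosθ + √(L² − r² sin²θ); with ω constant, a = ω²·d²x/dθ².
d²x/dθ² = −r cosθ − r²(cos2θ)/√u − r⁴ sin²2θ/(4u^{3/2}),  u = L² − r² sin²θ = 0.282484 m².
Substituting r = 0.1083 m, L = 0.5352 m, θ = 144.5°: d²x/dθ² = +0.080779 m.
a = ω²·d²x/dθ² = (13.51)²·(+0.080779) = +14.741 m/s²;  |a| = 14.741 m/s².

14.7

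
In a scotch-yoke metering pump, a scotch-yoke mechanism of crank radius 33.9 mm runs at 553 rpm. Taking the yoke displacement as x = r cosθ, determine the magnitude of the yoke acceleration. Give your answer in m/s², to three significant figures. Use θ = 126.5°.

67.6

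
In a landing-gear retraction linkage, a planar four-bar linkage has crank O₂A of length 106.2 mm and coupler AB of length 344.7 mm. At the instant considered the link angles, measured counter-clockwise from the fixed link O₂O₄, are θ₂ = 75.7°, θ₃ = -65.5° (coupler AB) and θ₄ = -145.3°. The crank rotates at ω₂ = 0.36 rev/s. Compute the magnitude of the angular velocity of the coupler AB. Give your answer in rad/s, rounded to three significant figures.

0.465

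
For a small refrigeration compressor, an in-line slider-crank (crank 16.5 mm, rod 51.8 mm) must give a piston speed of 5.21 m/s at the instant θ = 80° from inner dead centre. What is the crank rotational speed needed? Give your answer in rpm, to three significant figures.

2890

For an in-line slider-crank, |v_piston| = rω|sinθ|·[1 + r cosθ/√(L² − r² sin²θ)].
With r = 0.0165 m, L = 0.0518 m, θ = 80°: the bracketed kinematic factor |dx/dθ| = 0.017196 m.
ω = v/|dx/dθ| = 5.21/0.017196 = 302.98 rad/s.
N = 60ω/(2π) = 2893.2 rpm.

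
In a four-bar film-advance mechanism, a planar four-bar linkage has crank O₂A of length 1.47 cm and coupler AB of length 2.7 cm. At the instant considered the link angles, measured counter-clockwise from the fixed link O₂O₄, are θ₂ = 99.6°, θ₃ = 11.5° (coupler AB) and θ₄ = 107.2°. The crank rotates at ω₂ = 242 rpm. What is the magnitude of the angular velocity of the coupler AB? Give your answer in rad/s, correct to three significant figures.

1.83

ω₂ = 25.34 rad/s (from 242 rpm).
Differentiating the loop-closure r₂e^{iθ₂}+r₃e^{iθ₃}=r₁+r₄e^{iθ₄} gives r₂ω₂e^{iθ₂}+r₃ω₃e^{iθ₃}=r₄ω₄e^{iθ₄}.
Eliminating the other unknown: ω₃ = r₂ω₂ sin(θ₄−θ₂) / [r₃ sin(θ₃−θ₄)].
Numerator sine = +0.13226; denominator sine = -0.99506.
Result = 0.0147·25.34·(+0.13226) / (0.027·(-0.99506)) = -1.8339 rad/s; magnitude 1.8339 rad/s.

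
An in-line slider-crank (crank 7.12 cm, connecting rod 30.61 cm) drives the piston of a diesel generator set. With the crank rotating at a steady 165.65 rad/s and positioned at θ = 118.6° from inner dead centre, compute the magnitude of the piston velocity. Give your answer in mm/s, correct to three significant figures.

ω = 165.7 rad/s
For an in-line slider-crank, x = r cosθ + √(L² − r² sin²θ), so v = −rω sinθ·[1 + r cosθ/√(L² − r² sin²θ)].
With r = 0.0712 m, L = 0.3061 m, θ = 118.6°: √(L² − r² sin²θ) = 0.29965 m.
v = −0.0712·165.7·0.87798·[1 + 0.0712·-0.47869/0.29965] = -9.1774 m/s.
|v| = 9.1774 m/s = 9177.4 mm/s.

9180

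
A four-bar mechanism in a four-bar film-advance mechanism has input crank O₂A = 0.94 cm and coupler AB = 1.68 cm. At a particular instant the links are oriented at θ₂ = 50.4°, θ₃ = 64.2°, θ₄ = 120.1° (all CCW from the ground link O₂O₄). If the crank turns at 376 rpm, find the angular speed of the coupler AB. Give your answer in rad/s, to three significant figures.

25.0

ω₂ = 39.37 rad/s (from 376 rpm).
Differentiating the loop-closure r₂e^{iθ₂}+r₃e^{iθ₃}=r₁+r₄e^{iθ₄} gives r₂ω₂e^{iθ₂}+r₃ω₃e^{iθ₃}=r₄ω₄e^{iθ₄}.
Eliminating the other unknown: ω₃ = r₂ω₂ sin(θ₄−θ₂) / [r₃ sin(θ₃−θ₄)].
Numerator sine = +0.93789; denominator sine = -0.82806.
Result = 0.0094·39.37·(+0.93789) / (0.0168·(-0.82806)) = -24.953 rad/s; magnitude 24.953 rad/s.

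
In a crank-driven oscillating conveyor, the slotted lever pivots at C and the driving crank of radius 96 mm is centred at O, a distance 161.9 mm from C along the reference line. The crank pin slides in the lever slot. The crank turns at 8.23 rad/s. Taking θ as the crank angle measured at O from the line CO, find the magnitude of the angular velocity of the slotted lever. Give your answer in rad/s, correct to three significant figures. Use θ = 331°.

ω = 8.23 rad/s
Crank pin A relative to C: A = (d + r cosθ, r sinθ); lever angle φ = atan2(r sinθ, d + r cosθ).
Differentiating tanφ: φ̇ = rω(d cosθ + r)/(d² + r² + 2dr cosθ).
d² + r² + 2dr cosθ = |CA|² = 0.062615 m²;  d cosθ + r = +0.2376 m.
|ω_lever| = |0.096·8.23·+0.2376| / 0.062615 = 2.9981 rad/s.

3.00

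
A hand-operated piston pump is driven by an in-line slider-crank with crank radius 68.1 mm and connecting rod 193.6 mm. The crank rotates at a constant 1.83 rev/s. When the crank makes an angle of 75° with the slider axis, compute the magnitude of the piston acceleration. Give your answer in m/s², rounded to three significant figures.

ω = 2π·1.83 = 11.5 rad/s
x(θ) = r cosθ + √(L² − r² sin²θ); with ω constant, a = ω²·d²x/dθ².
d²x/dθ² = −r cosθ − r²(cos2θ)/√u − r⁴ sin²2θ/(4u^{3/2}),  u = L² − r² sin²θ = 0.033154 m².
Substituting r = 0.0681 m, L = 0.1936 m, θ = 75°: d²x/dθ² = +0.0042093 m.
a = ω²·d²x/dθ² = (11.5)²·(+0.0042093) = +0.55651 m/s²;  |a| = 0.55651 m/s².

0.557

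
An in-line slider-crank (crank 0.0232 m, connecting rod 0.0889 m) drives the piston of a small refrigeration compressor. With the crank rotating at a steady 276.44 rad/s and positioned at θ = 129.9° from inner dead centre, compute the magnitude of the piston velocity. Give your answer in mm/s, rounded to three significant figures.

ω = 276.4 rad/s
For an in-line slider-crank, x = r cosθ + √(L² − r² sin²θ), so v = −rω sinθ·[1 + r cosθ/√(L² − r² sin²θ)].
With r = 0.0232 m, L = 0.0889 m, θ = 129.9°: √(L² − r² sin²θ) = 0.0871 m.
v = −0.0232·276.4·0.76717·[1 + 0.0232·-0.64145/0.0871] = -4.0795 m/s.
|v| = 4.0795 m/s = 4079.5 mm/s.

4080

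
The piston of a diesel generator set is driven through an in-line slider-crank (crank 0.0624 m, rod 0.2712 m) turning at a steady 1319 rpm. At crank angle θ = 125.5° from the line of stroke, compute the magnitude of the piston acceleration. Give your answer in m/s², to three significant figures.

779

ω = 2π·1319/60 = 138.1 rad/s
x(θ) = r cosθ + √(L² − r² sin²θ); with ω constant, a = ω²·d²x/dθ².
d²x/dθ² = −r cosθ − r²(cos2θ)/√u − r⁴ sin²2θ/(4u^{3/2}),  u = L² − r² sin²θ = 0.0709687 m².
Substituting r = 0.0624 m, L = 0.2712 m, θ = 125.5°: d²x/dθ² = +0.040815 m.
a = ω²·d²x/dθ² = (138.1)²·(+0.040815) = +778.7 m/s²;  |a| = 778.7 m/s².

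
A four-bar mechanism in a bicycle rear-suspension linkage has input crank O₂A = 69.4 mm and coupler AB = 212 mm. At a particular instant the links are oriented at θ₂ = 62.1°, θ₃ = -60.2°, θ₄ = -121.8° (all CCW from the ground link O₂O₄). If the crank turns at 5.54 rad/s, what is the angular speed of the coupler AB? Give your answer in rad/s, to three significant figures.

0.140

ω₂ = 5.54 rad/s
Differentiating the loop-closure r₂e^{iθ₂}+r₃e^{iθ₃}=r₁+r₄e^{iθ₄} gives r₂ω₂e^{iθ₂}+r₃ω₃e^{iθ₃}=r₄ω₄e^{iθ₄}.
Eliminating the other unknown: ω₃ = r₂ω₂ sin(θ₄−θ₂) / [r₃ sin(θ₃−θ₄)].
Numerator sine = +0.06802; denominator sine = +0.87965.
Result = 0.0694·5.54·(+0.06802) / (0.212·(+0.87965)) = +0.14023 rad/s; magnitude 0.14023 rad/s.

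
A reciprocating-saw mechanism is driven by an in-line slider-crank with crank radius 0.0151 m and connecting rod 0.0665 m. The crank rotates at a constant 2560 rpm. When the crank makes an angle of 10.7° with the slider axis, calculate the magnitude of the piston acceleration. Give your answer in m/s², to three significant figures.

ω = 2π·2560/60 = 268.1 rad/s
x(θ) = r cosθ + √(L² − r² sin²θ); with ω constant, a = ω²·d²x/dθ².
d²x/dθ² = −r cosθ − r²(cos2θ)/√u − r⁴ sin²2θ/(4u^{3/2}),  u = L² − r² sin²θ = 0.00441439 m².
Substituting r = 0.0151 m, L = 0.0665 m, θ = 10.7°: d²x/dθ² = -0.018039 m.
a = ω²·d²x/dθ² = (268.1)²·(-0.018039) = -1296.4 m/s²;  |a| = 1296.4 m/s².

1300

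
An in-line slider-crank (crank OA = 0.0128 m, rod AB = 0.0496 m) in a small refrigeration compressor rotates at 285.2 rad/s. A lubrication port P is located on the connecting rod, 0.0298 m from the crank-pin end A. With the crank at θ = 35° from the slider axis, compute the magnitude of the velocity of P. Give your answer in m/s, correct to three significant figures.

2.65

ω = 285.2 rad/s.  Crank-pin speed |V_A| = rω = 3.6506 m/s, perpendicular to OA.
Rod angle: sinφ = −(r/L) sinθ ⇒ φ = -8.512°; ω_rod = −rω cosθ/√(L²−r²sin²θ) = -60.961 rad/s.
V_P = V_A + ω_rod × AP, with AP = 0.0298 m along the rod.
Components: V_Px = −rω sinθ − a·ω_rod·sinφ = -2.3628 m/s;  V_Py = rω cosθ + a·ω_rod·cosφ = +1.1937 m/s.
|V_P| = √(V_Px² + V_Py²) = 2.6472 m/s.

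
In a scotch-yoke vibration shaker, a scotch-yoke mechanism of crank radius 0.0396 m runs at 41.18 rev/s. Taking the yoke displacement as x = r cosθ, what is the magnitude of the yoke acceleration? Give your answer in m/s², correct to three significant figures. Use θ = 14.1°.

ω = 258.7 rad/s (from 41.18 rev/s).
x = r cosθ ⇒ ẍ = −rω² cosθ (ω constant).
|a| = rω²|cosθ| = 0.0396·(258.7)²·|cos 14.1°| = 2571.2 m/s².

2570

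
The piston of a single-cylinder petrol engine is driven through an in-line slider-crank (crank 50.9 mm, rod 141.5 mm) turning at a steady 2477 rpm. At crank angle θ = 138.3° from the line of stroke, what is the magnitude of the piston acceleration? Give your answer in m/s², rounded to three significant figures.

2370

ω = 2π·2477/60 = 259.4 rad/s
x(θ) = r cosθ + √(L² − r² sin²θ); with ω constant, a = ω²·d²x/dθ².
d²x/dθ² = −r cosθ − r²(cos2θ)/√u − r⁴ sin²2θ/(4u^{3/2}),  u = L² − r² sin²θ = 0.0188757 m².
Substituting r = 0.0509 m, L = 0.1415 m, θ = 138.3°: d²x/dθ² = +0.035198 m.
a = ω²·d²x/dθ² = (259.4)²·(+0.035198) = +2368.2 m/s²;  |a| = 2368.2 m/s².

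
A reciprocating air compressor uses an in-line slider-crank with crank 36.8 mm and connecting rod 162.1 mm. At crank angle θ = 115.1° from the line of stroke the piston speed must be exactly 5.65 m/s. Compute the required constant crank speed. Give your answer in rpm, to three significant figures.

1800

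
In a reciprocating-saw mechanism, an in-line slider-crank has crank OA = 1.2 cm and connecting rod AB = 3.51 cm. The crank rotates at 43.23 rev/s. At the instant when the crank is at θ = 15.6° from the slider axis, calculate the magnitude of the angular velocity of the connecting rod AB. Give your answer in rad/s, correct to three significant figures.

ω = 271.6 rad/s (converted from 43.23 rev/s).
The rod makes angle φ with the slider axis where L sinφ = r sinθ; differentiating, L cosφ·φ̇ = r ω cosθ.
L cosφ = √(L² − r² sin²θ) = 0.034951 m.
|ω_rod| = r ω |cosθ| / √(L² − r² sin²θ) = 0.012·271.6·0.96316/0.034951 = 89.822 rad/s.

89.8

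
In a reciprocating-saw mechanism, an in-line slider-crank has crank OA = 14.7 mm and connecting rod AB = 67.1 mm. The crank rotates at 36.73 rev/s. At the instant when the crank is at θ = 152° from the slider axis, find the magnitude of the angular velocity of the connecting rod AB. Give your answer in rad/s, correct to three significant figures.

ω = 230.8 rad/s (converted from 36.73 rev/s).
The rod makes angle φ with the slider axis where L sinφ = r sinθ; differentiating, L cosφ·φ̇ = r ω cosθ.
L cosφ = √(L² − r² sin²θ) = 0.066744 m.
|ω_rod| = r ω |cosθ| / √(L² − r² sin²θ) = 0.0147·230.8·0.88295/0.066744 = 44.879 rad/s.

44.9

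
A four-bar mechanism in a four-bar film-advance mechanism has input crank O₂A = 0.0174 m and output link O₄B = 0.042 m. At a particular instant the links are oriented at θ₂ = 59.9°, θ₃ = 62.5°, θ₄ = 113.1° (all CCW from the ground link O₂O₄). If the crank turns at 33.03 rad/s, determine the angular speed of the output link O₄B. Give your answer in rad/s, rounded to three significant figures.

0.803

ω₂ = 33.03 rad/s
Differentiating the loop-closure r₂e^{iθ₂}+r₃e^{iθ₃}=r₁+r₄e^{iθ₄} gives r₂ω₂e^{iθ₂}+r₃ω₃e^{iθ₃}=r₄ω₄e^{iθ₄}.
Eliminating the other unknown: ω₄ = r₂ω₂ sin(θ₂−θ₃) / [r₄ sin(θ₄−θ₃)].
Numerator sine = -0.04536; denominator sine = +0.77273.
Result = 0.0174·33.03·(-0.04536) / (0.042·(+0.77273)) = -0.8033 rad/s; magnitude 0.8033 rad/s.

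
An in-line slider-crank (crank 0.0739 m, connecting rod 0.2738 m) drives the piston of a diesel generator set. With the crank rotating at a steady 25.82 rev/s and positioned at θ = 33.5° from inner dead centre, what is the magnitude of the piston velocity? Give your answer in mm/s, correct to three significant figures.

8120

ω = 2π·25.8 = 162.2 rad/s
For an in-line slider-crank, x = r cosθ + √(L² − r² sin²θ), so v = −rω sinθ·[1 + r cosθ/√(L² − r² sin²θ)].
With r = 0.0739 m, L = 0.2738 m, θ = 33.5°: √(L² − r² sin²θ) = 0.27074 m.
v = −0.0739·162.2·0.55194·[1 + 0.0739·0.83389/0.27074] = -8.1233 m/s.
|v| = 8.1233 m/s = 8123.3 mm/s.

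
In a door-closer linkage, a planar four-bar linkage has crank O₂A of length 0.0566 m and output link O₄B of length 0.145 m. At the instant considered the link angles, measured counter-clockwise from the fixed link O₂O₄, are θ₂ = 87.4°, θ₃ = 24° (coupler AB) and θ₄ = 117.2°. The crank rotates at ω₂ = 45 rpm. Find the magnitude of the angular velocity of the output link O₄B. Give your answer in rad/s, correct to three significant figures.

ω₂ = 4.712 rad/s (from 45 rpm).
Differentiating the loop-closure r₂e^{iθ₂}+r₃e^{iθ₃}=r₁+r₄e^{iθ₄} gives r₂ω₂e^{iθ₂}+r₃ω₃e^{iθ₃}=r₄ω₄e^{iθ₄}.
Eliminating the other unknown: ω₄ = r₂ω₂ sin(θ₂−θ₃) / [r₄ sin(θ₄−θ₃)].
Numerator sine = +0.89415; denominator sine = +0.99844.
Result = 0.0566·4.712·(+0.89415) / (0.145·(+0.99844)) = +1.6473 rad/s; magnitude 1.6473 rad/s.

1.65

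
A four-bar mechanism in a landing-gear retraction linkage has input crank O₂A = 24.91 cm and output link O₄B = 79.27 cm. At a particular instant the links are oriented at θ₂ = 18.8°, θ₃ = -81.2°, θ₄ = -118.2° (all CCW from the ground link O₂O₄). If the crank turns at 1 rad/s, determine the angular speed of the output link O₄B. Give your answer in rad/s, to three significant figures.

ω₂ = 1 rad/s
Differentiating the loop-closure r₂e^{iθ₂}+r₃e^{iθ₃}=r₁+r₄e^{iθ₄} gives r₂ω₂e^{iθ₂}+r₃ω₃e^{iθ₃}=r₄ω₄e^{iθ₄}.
Eliminating the other unknown: ω₄ = r₂ω₂ sin(θ₂−θ₃) / [r₄ sin(θ₄−θ₃)].
Numerator sine = +0.98481; denominator sine = -0.60182.
Result = 0.2491·1·(+0.98481) / (0.7927·(-0.60182)) = -0.51423 rad/s; magnitude 0.51423 rad/s.

0.514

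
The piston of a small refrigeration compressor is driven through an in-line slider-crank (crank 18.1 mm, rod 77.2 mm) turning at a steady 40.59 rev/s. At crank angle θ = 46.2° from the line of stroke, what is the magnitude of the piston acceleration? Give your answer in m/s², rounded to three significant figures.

807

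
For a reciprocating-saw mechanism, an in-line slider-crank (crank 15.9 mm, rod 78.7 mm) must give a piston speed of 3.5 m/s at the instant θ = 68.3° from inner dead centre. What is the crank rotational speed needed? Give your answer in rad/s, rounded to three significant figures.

220

For an in-line slider-crank, |v_piston| = rω|sinθ|·[1 + r cosθ/√(L² − r² sin²θ)].
With r = 0.0159 m, L = 0.0787 m, θ = 68.3°: the bracketed kinematic factor |dx/dθ| = 0.015897 m.
ω = v/|dx/dθ| = 3.5/0.015897 = 220.17 rad/s.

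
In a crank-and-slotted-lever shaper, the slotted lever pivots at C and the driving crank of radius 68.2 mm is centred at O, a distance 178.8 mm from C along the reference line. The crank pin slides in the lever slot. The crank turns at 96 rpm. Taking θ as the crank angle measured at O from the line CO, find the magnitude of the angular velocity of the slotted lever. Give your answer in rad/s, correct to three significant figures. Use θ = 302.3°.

ω = 10.05 rad/s (from 96 rpm).
Crank pin A relative to C: A = (d + r cosθ, r sinθ); lever angle φ = atan2(r sinθ, d + r cosθ).
Differentiating tanφ: φ̇ = rω(d cosθ + r)/(d² + r² + 2dr cosθ).
d² + r² + 2dr cosθ = |CA|² = 0.0496526 m²;  d cosθ + r = +0.16374 m.
|ω_lever| = |0.0682·10.05·+0.16374| / 0.0496526 = 2.261 rad/s.

2.26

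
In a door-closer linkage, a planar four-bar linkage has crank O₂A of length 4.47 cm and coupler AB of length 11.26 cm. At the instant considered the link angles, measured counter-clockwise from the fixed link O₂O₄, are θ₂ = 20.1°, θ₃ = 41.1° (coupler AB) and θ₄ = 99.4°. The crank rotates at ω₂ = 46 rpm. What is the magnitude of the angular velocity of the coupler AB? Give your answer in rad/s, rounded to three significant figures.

ω₂ = 4.817 rad/s (from 46 rpm).
Differentiating the loop-closure r₂e^{iθ₂}+r₃e^{iθ₃}=r₁+r₄e^{iθ₄} gives r₂ω₂e^{iθ₂}+r₃ω₃e^{iθ₃}=r₄ω₄e^{iθ₄}.
Eliminating the other unknown: ω₃ = r₂ω₂ sin(θ₄−θ₂) / [r₃ sin(θ₃−θ₄)].
Numerator sine = +0.98261; denominator sine = -0.85081.
Result = 0.0447·4.817·(+0.98261) / (0.1126·(-0.85081)) = -2.2085 rad/s; magnitude 2.2085 rad/s.

2.21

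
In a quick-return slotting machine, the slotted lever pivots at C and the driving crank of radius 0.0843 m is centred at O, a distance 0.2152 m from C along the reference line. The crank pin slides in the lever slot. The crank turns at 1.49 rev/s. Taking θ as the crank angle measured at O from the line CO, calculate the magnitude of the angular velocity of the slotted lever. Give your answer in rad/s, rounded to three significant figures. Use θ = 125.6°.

1.00

ω = 9.362 rad/s (from 1.49 rev/s).
Crank pin A relative to C: A = (d + r cosθ, r sinθ); lever angle φ = atan2(r sinθ, d + r cosθ).
Differentiating tanφ: φ̇ = rω(d cosθ + r)/(d² + r² + 2dr cosθ).
d² + r² + 2dr cosθ = |CA|² = 0.0322965 m²;  d cosθ + r = -0.040973 m.
|ω_lever| = |0.0843·9.362·-0.040973| / 0.0322965 = 1.0012 rad/s.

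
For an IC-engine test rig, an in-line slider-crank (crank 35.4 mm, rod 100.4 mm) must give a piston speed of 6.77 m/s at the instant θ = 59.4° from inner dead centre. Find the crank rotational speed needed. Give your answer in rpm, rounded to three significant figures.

For an in-line slider-crank, |v_piston| = rω|sinθ|·[1 + r cosθ/√(L² − r² sin²θ)].
With r = 0.0354 m, L = 0.1004 m, θ = 59.4°: the bracketed kinematic factor |dx/dθ| = 0.03621 m.
ω = v/|dx/dθ| = 6.77/0.03621 = 186.97 rad/s.
N = 60ω/(2π) = 1785.4 rpm.

1790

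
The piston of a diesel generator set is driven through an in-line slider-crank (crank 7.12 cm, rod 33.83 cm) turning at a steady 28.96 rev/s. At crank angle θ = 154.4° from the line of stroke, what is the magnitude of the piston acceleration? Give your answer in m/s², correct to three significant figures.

1810

ω = 2π·29 = 182 rad/s
x(θ) = r cosθ + √(L² − r² sin²θ); with ω constant, a = ω²·d²x/dθ².
d²x/dθ² = −r cosθ − r²(cos2θ)/√u − r⁴ sin²2θ/(4u^{3/2}),  u = L² − r² sin²θ = 0.1135 m².
Substituting r = 0.0712 m, L = 0.3383 m, θ = 154.4°: d²x/dθ² = +0.05468 m.
a = ω²·d²x/dθ² = (182)²·(+0.05468) = +1810.4 m/s²;  |a| = 1810.4 m/s².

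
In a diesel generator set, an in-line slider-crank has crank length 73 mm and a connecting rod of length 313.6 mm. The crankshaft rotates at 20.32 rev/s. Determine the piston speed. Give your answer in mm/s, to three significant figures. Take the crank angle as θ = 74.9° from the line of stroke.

9560

ω = 2π·20.3 = 127.7 rad/s
For an in-line slider-crank, x = r cosθ + √(L² − r² sin²θ), so v = −rω sinθ·[1 + r cosθ/√(L² − r² sin²θ)].
With r = 0.073 m, L = 0.3136 m, θ = 74.9°: √(L² − r² sin²θ) = 0.30558 m.
v = −0.073·127.7·0.96547·[1 + 0.073·0.26050/0.30558] = -9.5584 m/s.
|v| = 9.5584 m/s = 9558.4 mm/s.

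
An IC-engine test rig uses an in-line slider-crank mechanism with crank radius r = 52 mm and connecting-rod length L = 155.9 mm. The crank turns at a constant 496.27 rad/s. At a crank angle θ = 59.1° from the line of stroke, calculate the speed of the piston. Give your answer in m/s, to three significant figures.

ω = 496.3 rad/s
For an in-line slider-crank, x = r cosθ + √(L² − r² sin²θ), so v = −rω sinθ·[1 + r cosθ/√(L² − r² sin²θ)].
With r = 0.052 m, L = 0.1559 m, θ = 59.1°: √(L² − r² sin²θ) = 0.14938 m.
v = −0.052·496.3·0.85806·[1 + 0.052·0.51354/0.14938] = -26.102 m/s.
|v| = 26.102 m/s.

26.1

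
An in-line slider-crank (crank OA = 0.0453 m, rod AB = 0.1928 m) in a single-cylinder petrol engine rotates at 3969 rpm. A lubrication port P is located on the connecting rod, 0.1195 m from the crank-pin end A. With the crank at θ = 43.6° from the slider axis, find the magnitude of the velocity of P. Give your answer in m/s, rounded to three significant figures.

15.3

ω = 415.6 rad/s.  Crank-pin speed |V_A| = rω = 18.828 m/s, perpendicular to OA.
Rod angle: sinφ = −(r/L) sinθ ⇒ φ = -9.325°; ω_rod = −rω cosθ/√(L²−r²sin²θ) = -71.667 rad/s.
V_P = V_A + ω_rod × AP, with AP = 0.1195 m along the rod.
Components: V_Px = −rω sinθ − a·ω_rod·sinφ = -14.372 m/s;  V_Py = rω cosθ + a·ω_rod·cosφ = +5.1838 m/s.
|V_P| = √(V_Px² + V_Py²) = 15.278 m/s.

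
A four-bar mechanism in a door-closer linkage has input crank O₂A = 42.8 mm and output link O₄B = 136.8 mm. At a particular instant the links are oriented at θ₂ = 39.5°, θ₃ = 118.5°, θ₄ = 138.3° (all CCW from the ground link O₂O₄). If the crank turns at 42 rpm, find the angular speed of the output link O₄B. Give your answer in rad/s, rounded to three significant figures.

ω₂ = 4.398 rad/s (from 42 rpm).
Differentiating the loop-closure r₂e^{iθ₂}+r₃e^{iθ₃}=r₁+r₄e^{iθ₄} gives r₂ω₂e^{iθ₂}+r₃ω₃e^{iθ₃}=r₄ω₄e^{iθ₄}.
Eliminating the other unknown: ω₄ = r₂ω₂ sin(θ₂−θ₃) / [r₄ sin(θ₄−θ₃)].
Numerator sine = -0.98163; denominator sine = +0.33874.
Result = 0.0428·4.398·(-0.98163) / (0.1368·(+0.33874)) = -3.9877 rad/s; magnitude 3.9877 rad/s.

3.99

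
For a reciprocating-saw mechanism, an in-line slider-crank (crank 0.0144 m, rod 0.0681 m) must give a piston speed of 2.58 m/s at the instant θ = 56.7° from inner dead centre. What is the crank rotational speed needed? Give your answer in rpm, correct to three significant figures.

1830

For an in-line slider-crank, |v_piston| = rω|sinθ|·[1 + r cosθ/√(L² − r² sin²θ)].
With r = 0.0144 m, L = 0.0681 m, θ = 56.7°: the bracketed kinematic factor |dx/dθ| = 0.013455 m.
ω = v/|dx/dθ| = 2.58/0.013455 = 191.75 rad/s.
N = 60ω/(2π) = 1831 rpm.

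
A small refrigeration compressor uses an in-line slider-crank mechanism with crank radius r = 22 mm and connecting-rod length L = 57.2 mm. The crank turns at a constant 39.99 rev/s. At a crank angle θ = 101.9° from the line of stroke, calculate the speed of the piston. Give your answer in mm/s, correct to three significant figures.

4950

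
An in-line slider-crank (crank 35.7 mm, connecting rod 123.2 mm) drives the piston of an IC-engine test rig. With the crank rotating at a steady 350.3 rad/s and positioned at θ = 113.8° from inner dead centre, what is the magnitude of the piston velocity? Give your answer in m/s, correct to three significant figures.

10.1

ω = 350.3 rad/s
For an in-line slider-crank, x = r cosθ + √(L² − r² sin²θ), so v = −rω sinθ·[1 + r cosθ/√(L² − r² sin²θ)].
With r = 0.0357 m, L = 0.1232 m, θ = 113.8°: √(L² − r² sin²θ) = 0.11879 m.
v = −0.0357·350.3·0.91496·[1 + 0.0357·-0.40355/0.11879] = -10.055 m/s.
|v| = 10.055 m/s.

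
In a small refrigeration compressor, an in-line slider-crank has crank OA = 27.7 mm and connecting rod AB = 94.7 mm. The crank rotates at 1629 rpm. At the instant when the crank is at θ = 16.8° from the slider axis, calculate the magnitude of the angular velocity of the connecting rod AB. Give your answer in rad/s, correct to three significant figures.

ω = 170.6 rad/s (converted from 1629 rpm).
The rod makes angle φ with the slider axis where L sinφ = r sinθ; differentiating, L cosφ·φ̇ = r ω cosθ.
L cosφ = √(L² − r² sin²θ) = 0.094361 m.
|ω_rod| = r ω |cosθ| / √(L² − r² sin²θ) = 0.0277·170.6·0.95732/0.094361 = 47.94 rad/s.

47.9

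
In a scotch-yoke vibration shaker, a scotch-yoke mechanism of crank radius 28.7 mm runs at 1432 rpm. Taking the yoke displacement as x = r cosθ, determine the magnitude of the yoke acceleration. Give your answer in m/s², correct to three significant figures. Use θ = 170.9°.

637

ω = 150 rad/s (from 1432 rpm).
x = r cosθ ⇒ ẍ = −rω² cosθ (ω constant).
|a| = rω²|cosθ| = 0.0287·(150)²·|cos 170.9°| = 637.27 m/s².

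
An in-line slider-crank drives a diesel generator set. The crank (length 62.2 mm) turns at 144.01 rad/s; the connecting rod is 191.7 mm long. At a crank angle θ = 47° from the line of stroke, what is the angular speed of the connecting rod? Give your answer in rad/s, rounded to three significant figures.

32.8

ω = 144 rad/s
The rod makes angle φ with the slider axis where L sinφ = r sinθ; differentiating, L cosφ·φ̇ = r ω cosθ.
L cosφ = √(L² − r² sin²θ) = 0.18622 m.
|ω_rod| = r ω |cosθ| / √(L² − r² sin²θ) = 0.0622·144·0.68200/0.18622 = 32.804 rad/s.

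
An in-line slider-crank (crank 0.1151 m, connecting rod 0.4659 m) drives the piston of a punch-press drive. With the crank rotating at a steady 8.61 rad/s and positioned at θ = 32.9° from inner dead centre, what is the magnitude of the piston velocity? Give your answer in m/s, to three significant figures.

ω = 8.61 rad/s
For an in-line slider-crank, x = r cosθ + √(L² − r² sin²θ), so v = −rω sinθ·[1 + r cosθ/√(L² − r² sin²θ)].
With r = 0.1151 m, L = 0.4659 m, θ = 32.9°: √(L² − r² sin²θ) = 0.46169 m.
v = −0.1151·8.61·0.54317·[1 + 0.1151·0.83962/0.46169] = -0.65097 m/s.
|v| = 0.65097 m/s.

0.651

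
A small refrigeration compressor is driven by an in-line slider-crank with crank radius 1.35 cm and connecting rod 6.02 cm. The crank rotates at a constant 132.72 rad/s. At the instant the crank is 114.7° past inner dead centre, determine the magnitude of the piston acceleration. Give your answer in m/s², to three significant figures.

ω = 132.7 rad/s
x(θ) = r cosθ + √(L² − r² sin²θ); with ω constant, a = ω²·d²x/dθ².
d²x/dθ² = −r cosθ − r²(cos2θ)/√u − r⁴ sin²2θ/(4u^{3/2}),  u = L² − r² sin²θ = 0.00347361 m².
Substituting r = 0.0135 m, L = 0.0602 m, θ = 114.7°: d²x/dθ² = +0.0076302 m.
a = ω²·d²x/dθ² = (132.7)²·(+0.0076302) = +134.4 m/s²;  |a| = 134.4 m/s².

134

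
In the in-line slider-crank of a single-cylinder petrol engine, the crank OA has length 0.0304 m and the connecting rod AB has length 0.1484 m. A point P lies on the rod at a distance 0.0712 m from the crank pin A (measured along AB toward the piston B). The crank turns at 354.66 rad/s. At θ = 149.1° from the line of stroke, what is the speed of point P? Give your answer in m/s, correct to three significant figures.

6.99

ω = 354.7 rad/s.  Crank-pin speed |V_A| = rω = 10.782 m/s, perpendicular to OA.
Rod angle: sinφ = −(r/L) sinθ ⇒ φ = -6.039°; ω_rod = −rω cosθ/√(L²−r²sin²θ) = +62.689 rad/s.
V_P = V_A + ω_rod × AP, with AP = 0.0712 m along the rod.
Components: V_Px = −rω sinθ − a·ω_rod·sinφ = -5.0673 m/s;  V_Py = rω cosθ + a·ω_rod·cosφ = -4.8127 m/s.
|V_P| = √(V_Px² + V_Py²) = 6.9885 m/s.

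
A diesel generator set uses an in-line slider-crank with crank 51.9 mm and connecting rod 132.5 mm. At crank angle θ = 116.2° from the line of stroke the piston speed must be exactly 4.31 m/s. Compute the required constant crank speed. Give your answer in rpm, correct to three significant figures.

For an in-line slider-crank, |v_piston| = rω|sinθ|·[1 + r cosθ/√(L² − r² sin²θ)].
With r = 0.0519 m, L = 0.1325 m, θ = 116.2°: the bracketed kinematic factor |dx/dθ| = 0.037966 m.
ω = v/|dx/dθ| = 4.31/0.037966 = 113.52 rad/s.
N = 60ω/(2π) = 1084.1 rpm.

1080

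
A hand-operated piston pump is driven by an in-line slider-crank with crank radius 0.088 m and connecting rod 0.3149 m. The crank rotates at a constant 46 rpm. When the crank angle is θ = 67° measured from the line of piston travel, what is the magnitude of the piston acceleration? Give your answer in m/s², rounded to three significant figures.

ω = 2π·46/60 = 4.817 rad/s
x(θ) = r cosθ + √(L² − r² sin²θ); with ω constant, a = ω²·d²x/dθ².
d²x/dθ² = −r cosθ − r²(cos2θ)/√u − r⁴ sin²2θ/(4u^{3/2}),  u = L² − r² sin²θ = 0.0926003 m².
Substituting r = 0.088 m, L = 0.3149 m, θ = 67°: d²x/dθ² = -0.016982 m.
a = ω²·d²x/dθ² = (4.817)²·(-0.016982) = -0.39405 m/s²;  |a| = 0.39405 m/s².

0.394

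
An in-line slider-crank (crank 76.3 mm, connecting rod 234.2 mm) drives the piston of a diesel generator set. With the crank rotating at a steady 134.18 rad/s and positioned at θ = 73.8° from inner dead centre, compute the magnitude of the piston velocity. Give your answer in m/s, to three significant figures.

ω = 134.2 rad/s
For an in-line slider-crank, x = r cosθ + √(L² − r² sin²θ), so v = −rω sinθ·[1 + r cosθ/√(L² − r² sin²θ)].
With r = 0.0763 m, L = 0.2342 m, θ = 73.8°: √(L² − r² sin²θ) = 0.22244 m.
v = −0.0763·134.2·0.96029·[1 + 0.0763·0.27899/0.22244] = -10.772 m/s.
|v| = 10.772 m/s.

10.8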